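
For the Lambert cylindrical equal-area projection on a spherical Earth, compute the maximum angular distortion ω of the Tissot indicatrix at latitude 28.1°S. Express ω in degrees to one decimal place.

14.3°

The Lambert cylindrical equal-area projection is the cylindrical equal-area projection with its standard parallel at the equator (φ₀ = 0). Cylindrical equal-area (φ₀ = 0°): h = cos φ / cos 0° along meridians, k = cos 0° / cos φ along parallels; h·k = 1.
At 28.1°: h = 0.8821, k = 1.134; principal scales a = 1.134, b = 0.8821.
sin(ω/2) = (a − b)/(a + b) = 0.2515/2.016 = 0.1248, so ω = 2 arcsin(0.1248) ≈ 14.3°.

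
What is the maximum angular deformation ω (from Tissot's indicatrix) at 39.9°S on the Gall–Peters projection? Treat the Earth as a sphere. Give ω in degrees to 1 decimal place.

9.3°

The Gall–Peters projection is cylindrical equal-area with φ₀ = 45°. Cylindrical equal-area (φ₀ = 45°): h = cos φ / cos 45° along meridians, k = cos 45° / cos φ along parallels; h·k = 1.
At 39.9°: h = 1.085, k = 0.9217; principal scales a = 1.085, b = 0.9217.
sin(ω/2) = (a − b)/(a + b) = 0.1632/2.007 = 0.08134, so ω = 2 arcsin(0.08134) ≈ 9.3°.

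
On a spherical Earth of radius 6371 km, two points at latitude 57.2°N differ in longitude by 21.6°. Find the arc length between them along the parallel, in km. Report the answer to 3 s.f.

Arc length along a parallel = R cos φ · Δλ (with Δλ in radians).
= 6371 × cos 57.2° × (21.6° × π/180) = 6371 × 0.5417 × 0.3770 ≈ 1300 km.

1300 km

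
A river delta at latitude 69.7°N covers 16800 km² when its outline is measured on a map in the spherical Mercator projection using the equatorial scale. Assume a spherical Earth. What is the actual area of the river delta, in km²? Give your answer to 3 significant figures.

The Mercator projection is conformal; its linear scale factor is the same in every direction and equals sec φ = 1/cos φ.
Areal scale = k² = sec²φ = 1/cos²(69.7°) = 1/0.3469² = 8.308.
True area = apparent / (areal scale) = 16800 / 8.308 ≈ 2020 km².

2020 km²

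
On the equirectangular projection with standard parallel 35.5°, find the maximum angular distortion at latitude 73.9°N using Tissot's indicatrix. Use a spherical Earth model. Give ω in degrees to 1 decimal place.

With standard parallel φ₀ = 35.5°, the equirectangular projection gives x = Rλ cos φ₀, y = Rφ, so h = 1 and k = cos 35.5° / cos φ.
At 73.9°: h = 1.000, k = 2.936; principal scales a = 2.936, b = 1.000.
sin(ω/2) = (a − b)/(a + b) = 1.936/3.936 = 0.4918, so ω = 2 arcsin(0.4918) ≈ 58.9°.

58.9°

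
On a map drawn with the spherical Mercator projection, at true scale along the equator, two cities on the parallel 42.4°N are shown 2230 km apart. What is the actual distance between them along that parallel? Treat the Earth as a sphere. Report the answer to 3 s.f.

1650 km

The Mercator projection is conformal; its linear scale factor is the same in every direction and equals sec φ = 1/cos φ.
Along the parallel at 42.4°, map distances are exaggerated by k = sec 42.4° = 1.354.
True distance = 2230 / 1.354 = 2230 × cos 42.4° ≈ 1650 km.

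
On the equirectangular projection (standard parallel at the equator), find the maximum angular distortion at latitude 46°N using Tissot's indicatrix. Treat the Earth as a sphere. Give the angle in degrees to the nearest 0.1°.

Plate carrée maps x = Rλ, y = Rφ. The meridian scale is h = 1 and the parallel scale is k = 1/cos φ = sec φ.
At 46°: h = 1.000, k = 1.440; principal scales a = 1.440, b = 1.000.
sin(ω/2) = (a − b)/(a + b) = 0.4396/2.440 = 0.1802, so ω = 2 arcsin(0.1802) ≈ 20.8°.

20.8°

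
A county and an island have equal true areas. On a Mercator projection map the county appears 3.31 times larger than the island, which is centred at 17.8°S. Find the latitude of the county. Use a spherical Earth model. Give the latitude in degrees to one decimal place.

58.4°

For equal true areas on Mercator, apparent areas scale as sec²φ, so the ratio is cos²φ₂ / cos²φ₁.
cos²φ₂ / cos²φ₁ = 3.31  ⇒  cos φ₁ = cos 17.8° / √3.31 = 0.9521/1.819 = 0.5233.
φ₁ = arccos(0.5233) ≈ 58.4°.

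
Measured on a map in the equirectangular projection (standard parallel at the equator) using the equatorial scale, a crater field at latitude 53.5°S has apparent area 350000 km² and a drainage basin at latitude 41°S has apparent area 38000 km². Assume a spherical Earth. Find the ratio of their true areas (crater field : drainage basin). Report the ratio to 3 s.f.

On the plate carrée, areal scale = h·k = 1 × sec φ, so true area = apparent × cos φ.
True area of crater field: 350000 × cos(53.5°) = 350000 × 0.5948 = 208200 km².
True area of drainage basin: 38000 × cos(41°) = 38000 × 0.7547 = 28680 km².
Ratio = 208200 / 28680 ≈ 7.26.

7.26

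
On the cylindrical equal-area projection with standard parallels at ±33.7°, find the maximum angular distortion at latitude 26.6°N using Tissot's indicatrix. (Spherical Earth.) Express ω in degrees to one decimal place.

8.3°

A cylindrical equal-area projection with standard parallel φ₀ has meridian scale h = cos φ / cos φ₀ and parallel scale k = cos φ₀ / cos φ (so areas are preserved, h·k = 1).
At 26.6°: h = 1.075, k = 0.9304; principal scales a = 1.075, b = 0.9304.
sin(ω/2) = (a − b)/(a + b) = 0.1443/2.005 = 0.07198, so ω = 2 arcsin(0.07198) ≈ 8.3°.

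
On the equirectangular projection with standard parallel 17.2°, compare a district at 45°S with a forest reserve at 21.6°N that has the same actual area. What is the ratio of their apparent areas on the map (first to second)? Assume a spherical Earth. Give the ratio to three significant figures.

1.31

The equidistant cylindrical projection with φ₀ = 17.2° has h = 1 (meridians true) and k = cos φ₀ / cos φ along parallels.
Areal scale at 45°: h·k = 1.000 × 1.351 = 1.351.
Areal scale at 21.6°: h·k = 1.000 × 1.027 = 1.027.
Ratio = 1.351/1.027 ≈ 1.31.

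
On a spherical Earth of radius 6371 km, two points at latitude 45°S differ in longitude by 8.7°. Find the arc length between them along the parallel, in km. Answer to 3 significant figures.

Arc length along a parallel = R cos φ · Δλ (with Δλ in radians).
= 6371 × cos 45° × (8.7° × π/180) = 6371 × 0.7071 × 0.1518 ≈ 684 km.

684 km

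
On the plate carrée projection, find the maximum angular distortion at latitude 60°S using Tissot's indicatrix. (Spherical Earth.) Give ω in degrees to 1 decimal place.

38.9°

For the equirectangular projection with φ₀ = 0 (plate carrée), h = 1 along meridians and k = sec φ along parallels.
At 60°: h = 1.000, k = 2.000; principal scales a = 2.000, b = 1.000.
sin(ω/2) = (a − b)/(a + b) = 1.0000/3.000 = 0.3333, so ω = 2 arcsin(0.3333) ≈ 38.9°.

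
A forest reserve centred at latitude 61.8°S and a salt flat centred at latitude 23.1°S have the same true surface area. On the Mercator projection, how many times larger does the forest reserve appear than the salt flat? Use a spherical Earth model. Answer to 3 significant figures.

On Mercator, area is exaggerated by sec²φ = 1/cos²φ.
At 61.8°: sec²(61.8°) = 1/0.4726² = 4.478.
At 23.1°: sec²(23.1°) = 1/0.9198² = 1.182.
Ratio = 4.478/1.182 = cos²(23.1°)/cos²(61.8°) ≈ 3.79.

3.79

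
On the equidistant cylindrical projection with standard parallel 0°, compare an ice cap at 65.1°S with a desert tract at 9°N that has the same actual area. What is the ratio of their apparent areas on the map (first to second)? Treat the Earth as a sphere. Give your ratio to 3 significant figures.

In the plate carrée (x = Rλ, y = Rφ), meridians are true-scale (h = 1) and parallels are stretched by k = sec φ.
Areal scale at 65.1°: h·k = 1.000 × 2.375 = 2.375.
Areal scale at 9°: h·k = 1.000 × 1.012 = 1.012.
Ratio = 2.375/1.012 ≈ 2.35.

2.35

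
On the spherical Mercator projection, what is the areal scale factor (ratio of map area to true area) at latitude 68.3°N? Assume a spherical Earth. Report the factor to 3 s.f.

For Mercator, h = k = sec φ (a conformal cylindrical projection has a single point scale, 1/cos φ).
Areal scale = k² = sec²φ = 1/cos²(68.3°) = 1/0.3697² = 7.315.

7.31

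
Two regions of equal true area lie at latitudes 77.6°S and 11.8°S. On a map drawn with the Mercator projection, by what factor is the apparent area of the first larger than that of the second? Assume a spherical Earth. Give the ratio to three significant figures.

20.8

Mercator is conformal with k = sec φ, so areal scale = k² = sec²φ.
At 77.6°: sec²(77.6°) = 1/0.2147² = 21.69.
At 11.8°: sec²(11.8°) = 1/0.9789² = 1.044.
Ratio = 21.69/1.044 = cos²(11.8°)/cos²(77.6°) ≈ 20.8.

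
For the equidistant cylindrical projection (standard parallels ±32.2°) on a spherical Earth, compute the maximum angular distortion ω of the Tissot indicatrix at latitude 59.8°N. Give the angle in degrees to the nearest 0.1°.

With standard parallel φ₀ = 32.2°, the equirectangular projection gives x = Rλ cos φ₀, y = Rφ, so h = 1 and k = cos 32.2° / cos φ.
At 59.8°: h = 1.000, k = 1.682; principal scales a = 1.682, b = 1.000.
sin(ω/2) = (a − b)/(a + b) = 0.6822/2.682 = 0.2544, so ω = 2 arcsin(0.2544) ≈ 29.5°.

29.5°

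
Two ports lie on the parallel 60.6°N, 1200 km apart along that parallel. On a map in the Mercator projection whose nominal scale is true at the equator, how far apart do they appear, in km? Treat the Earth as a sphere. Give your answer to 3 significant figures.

The Mercator projection is conformal; its linear scale factor is the same in every direction and equals sec φ = 1/cos φ.
Along the parallel, k = sec 60.6° = 1/0.4909 = 2.037.
Map distance = 1200 × 2.037 ≈ 2440 km.

2440 km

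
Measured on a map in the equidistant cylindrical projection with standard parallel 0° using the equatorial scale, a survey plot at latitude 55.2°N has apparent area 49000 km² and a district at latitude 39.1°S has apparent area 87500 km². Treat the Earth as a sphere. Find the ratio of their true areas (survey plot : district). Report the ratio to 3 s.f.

0.412

On the plate carrée, areal scale = h·k = 1 × sec φ, so true area = apparent × cos φ.
True area of survey plot: 49000 × cos(55.2°) = 49000 × 0.5707 = 27960 km².
True area of district: 87500 × cos(39.1°) = 87500 × 0.7760 = 67900 km².
Ratio = 27960 / 67900 ≈ 0.412.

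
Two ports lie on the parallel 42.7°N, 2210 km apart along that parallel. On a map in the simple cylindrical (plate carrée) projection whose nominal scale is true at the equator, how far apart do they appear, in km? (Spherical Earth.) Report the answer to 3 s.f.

3010 km

In the plate carrée (x = Rλ, y = Rφ), meridians are true-scale (h = 1) and parallels are stretched by k = sec φ.
Along the parallel, k = sec 42.7° = 1/0.7349 = 1.361.
Map distance = 2210 × 1.361 ≈ 3010 km.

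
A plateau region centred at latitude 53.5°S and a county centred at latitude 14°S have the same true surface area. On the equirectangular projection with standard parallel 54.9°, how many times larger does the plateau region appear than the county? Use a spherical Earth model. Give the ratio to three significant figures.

1.63

The equidistant cylindrical projection with φ₀ = 54.9° has h = 1 (meridians true) and k = cos φ₀ / cos φ along parallels.
Areal scale at 53.5°: h·k = 1.000 × 0.9667 = 0.9667.
Areal scale at 14°: h·k = 1.000 × 0.5926 = 0.5926.
Ratio = 0.9667/0.5926 ≈ 1.63.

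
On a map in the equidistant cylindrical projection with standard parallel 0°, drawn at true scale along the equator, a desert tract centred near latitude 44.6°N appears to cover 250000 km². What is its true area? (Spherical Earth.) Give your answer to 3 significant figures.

178000 km²

For the equirectangular projection with φ₀ = 0 (plate carrée), h = 1 along meridians and k = sec φ along parallels.
Areal scale = h·k = 1 × sec φ; at 44.6°, h = 1.000, k = 1.404, so h·k = 1.404.
True area = apparent / (areal scale) = 250000 / 1.404 ≈ 178000 km².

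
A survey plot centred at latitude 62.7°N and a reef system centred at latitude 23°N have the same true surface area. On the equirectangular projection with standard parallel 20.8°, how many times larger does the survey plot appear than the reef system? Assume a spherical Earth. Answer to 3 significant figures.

The equidistant cylindrical projection with φ₀ = 20.8° has h = 1 (meridians true) and k = cos φ₀ / cos φ along parallels.
Areal scale at 62.7°: h·k = 1.000 × 2.038 = 2.038.
Areal scale at 23°: h·k = 1.000 × 1.016 = 1.016.
Ratio = 2.038/1.016 ≈ 2.01.

2.01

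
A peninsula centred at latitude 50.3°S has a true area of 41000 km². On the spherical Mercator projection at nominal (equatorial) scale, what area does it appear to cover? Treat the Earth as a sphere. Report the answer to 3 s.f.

Mercator is conformal, so the point scale is isotropic: h = k = sec φ = 1/cos φ.
Areal scale = k² = sec²φ = 1/cos²(50.3°) = 1/0.6388² = 2.451.
Apparent area = 41000 × 2.451 ≈ 100000 km².

100000 km²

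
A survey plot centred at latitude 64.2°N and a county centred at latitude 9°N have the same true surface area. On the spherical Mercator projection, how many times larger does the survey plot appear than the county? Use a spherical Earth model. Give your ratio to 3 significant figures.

Mercator is conformal with k = sec φ, so areal scale = k² = sec²φ.
At 64.2°: sec²(64.2°) = 1/0.4352² = 5.279.
At 9°: sec²(9°) = 1/0.9877² = 1.025.
Ratio = 5.279/1.025 = cos²(9°)/cos²(64.2°) ≈ 5.15.

5.15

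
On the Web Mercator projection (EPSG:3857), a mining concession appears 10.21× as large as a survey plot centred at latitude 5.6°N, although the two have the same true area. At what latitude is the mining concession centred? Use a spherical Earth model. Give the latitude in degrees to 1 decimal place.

71.9°

Mercator areal scale is sec²φ, so apparent-area ratio = sec²φ₁ / sec²φ₂ = cos²φ₂ / cos²φ₁.
cos²φ₂ / cos²φ₁ = 10.21  ⇒  cos φ₁ = cos 5.6° / √10.21 = 0.9952/3.195 = 0.3115.
φ₁ = arccos(0.3115) ≈ 71.9°.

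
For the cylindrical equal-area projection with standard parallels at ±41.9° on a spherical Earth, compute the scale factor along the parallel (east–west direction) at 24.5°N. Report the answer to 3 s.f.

For cylindrical equal-area with standard parallel φ₀, h = cos φ / cos φ₀ and k = cos φ₀ / cos φ, so h·k = 1.
k = cos 41.9° / cos 24.5° = 0.7443/0.9100 = 0.8180.

0.818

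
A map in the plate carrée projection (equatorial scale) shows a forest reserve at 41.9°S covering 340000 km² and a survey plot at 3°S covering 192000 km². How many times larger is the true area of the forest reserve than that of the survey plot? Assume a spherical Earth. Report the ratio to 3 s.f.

1.32

On the plate carrée, areal scale = h·k = 1 × sec φ, so true area = apparent × cos φ.
True area of forest reserve: 340000 × cos(41.9°) = 340000 × 0.7443 = 253100 km².
True area of survey plot: 192000 × cos(3°) = 192000 × 0.9986 = 191700 km².
Ratio = 253100 / 191700 ≈ 1.32.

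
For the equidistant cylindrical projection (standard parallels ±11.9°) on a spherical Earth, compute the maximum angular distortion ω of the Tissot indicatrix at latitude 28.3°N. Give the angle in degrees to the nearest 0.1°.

The equidistant cylindrical projection with φ₀ = 11.9° has h = 1 (meridians true) and k = cos φ₀ / cos φ along parallels.
At 28.3°: h = 1.000, k = 1.111; principal scales a = 1.111, b = 1.000.
sin(ω/2) = (a − b)/(a + b) = 0.1113/2.111 = 0.05273, so ω = 2 arcsin(0.05273) ≈ 6.0°.

6.0°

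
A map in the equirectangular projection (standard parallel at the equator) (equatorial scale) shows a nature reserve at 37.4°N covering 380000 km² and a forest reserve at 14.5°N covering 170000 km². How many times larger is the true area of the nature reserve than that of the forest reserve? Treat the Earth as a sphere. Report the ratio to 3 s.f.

1.83

Plate carrée has h = 1 and k = sec φ, giving areal scale sec φ; true area = (apparent area) · cos φ.
True area of nature reserve: 380000 × cos(37.4°) = 380000 × 0.7944 = 301900 km².
True area of forest reserve: 170000 × cos(14.5°) = 170000 × 0.9681 = 164600 km².
Ratio = 301900 / 164600 ≈ 1.83.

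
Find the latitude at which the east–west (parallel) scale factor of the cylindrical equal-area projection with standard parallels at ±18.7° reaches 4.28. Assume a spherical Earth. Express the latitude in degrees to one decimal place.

Cylindrical equal-area (φ₀ = 18.7°): h = cos φ / cos 18.7° along meridians, k = cos 18.7° / cos φ along parallels; h·k = 1.
k = cos φ₀ / cos φ = 4.28  ⇒  cos φ = cos 18.7° / 4.28 = 0.2213.
φ = arccos(0.2213) ≈ 77.2°.

77.2°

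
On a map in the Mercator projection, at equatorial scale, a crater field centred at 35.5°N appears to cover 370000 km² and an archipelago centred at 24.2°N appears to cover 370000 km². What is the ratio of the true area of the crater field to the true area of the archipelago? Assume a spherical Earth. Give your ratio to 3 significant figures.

0.797

On Mercator the areal scale is sec²φ, so true area = apparent × cos²φ.
True area of crater field: 370000 × cos²(35.5°) = 370000 × 0.6628 = 245200 km².
True area of archipelago: 370000 × cos²(24.2°) = 370000 × 0.8320 = 307800 km².
Ratio = 245200 / 307800 ≈ 0.797.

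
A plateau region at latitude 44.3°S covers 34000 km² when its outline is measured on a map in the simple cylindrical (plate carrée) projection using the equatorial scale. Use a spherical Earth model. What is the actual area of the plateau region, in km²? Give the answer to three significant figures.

24300 km²

For the equirectangular projection with φ₀ = 0 (plate carrée), h = 1 along meridians and k = sec φ along parallels.
Areal scale = h·k = 1 × sec φ; at 44.3°, h = 1.000, k = 1.397, so h·k = 1.397.
True area = apparent / (areal scale) = 34000 / 1.397 ≈ 24300 km².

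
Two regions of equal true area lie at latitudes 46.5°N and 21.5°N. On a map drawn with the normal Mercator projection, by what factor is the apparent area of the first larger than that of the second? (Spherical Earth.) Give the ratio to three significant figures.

1.83

Mercator is conformal with k = sec φ, so areal scale = k² = sec²φ.
At 46.5°: sec²(46.5°) = 1/0.6884² = 2.110.
At 21.5°: sec²(21.5°) = 1/0.9304² = 1.155.
Ratio = 2.110/1.155 = cos²(21.5°)/cos²(46.5°) ≈ 1.83.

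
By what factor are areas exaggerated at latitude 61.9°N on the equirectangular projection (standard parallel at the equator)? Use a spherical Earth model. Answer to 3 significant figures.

2.12

Plate carrée maps x = Rλ, y = Rφ. The meridian scale is h = 1 and the parallel scale is k = 1/cos φ = sec φ.
Areal scale = h·k = 1 × sec φ; at 61.9°, h = 1.000, k = 2.123, so h·k = 2.123.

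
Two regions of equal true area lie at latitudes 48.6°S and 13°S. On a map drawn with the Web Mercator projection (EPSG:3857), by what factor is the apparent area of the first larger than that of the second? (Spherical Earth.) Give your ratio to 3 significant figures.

2.17

Mercator is conformal with k = sec φ, so areal scale = k² = sec²φ.
At 48.6°: sec²(48.6°) = 1/0.6613² = 2.287.
At 13°: sec²(13°) = 1/0.9744² = 1.053.
Ratio = 2.287/1.053 = cos²(13°)/cos²(48.6°) ≈ 2.17.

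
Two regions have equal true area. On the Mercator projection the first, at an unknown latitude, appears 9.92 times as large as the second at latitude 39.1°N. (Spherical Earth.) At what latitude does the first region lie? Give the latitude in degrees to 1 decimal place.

Mercator areal scale is sec²φ, so apparent-area ratio = sec²φ₁ / sec²φ₂ = cos²φ₂ / cos²φ₁.
cos²φ₂ / cos²φ₁ = 9.92  ⇒  cos φ₁ = cos 39.1° / √9.92 = 0.7760/3.150 = 0.2464.
φ₁ = arccos(0.2464) ≈ 75.7°.

75.7°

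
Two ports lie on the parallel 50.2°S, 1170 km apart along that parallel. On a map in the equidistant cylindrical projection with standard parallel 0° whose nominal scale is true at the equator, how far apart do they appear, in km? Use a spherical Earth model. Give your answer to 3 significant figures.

1830 km

In the plate carrée (x = Rλ, y = Rφ), meridians are true-scale (h = 1) and parallels are stretched by k = sec φ.
Along the parallel, k = sec 50.2° = 1/0.6401 = 1.562.
Map distance = 1170 × 1.562 ≈ 1830 km.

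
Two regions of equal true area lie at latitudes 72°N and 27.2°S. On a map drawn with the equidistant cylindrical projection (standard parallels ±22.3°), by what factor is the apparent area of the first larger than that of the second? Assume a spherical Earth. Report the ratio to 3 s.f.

In the equirectangular projection with standard parallel φ₀ = 22.3° (x = Rλ cos φ₀, y = Rφ), meridians are true-scale (h = 1) and the parallel scale is k = cos φ₀ / cos φ.
Areal scale at 72°: h·k = 1.000 × 2.994 = 2.994.
Areal scale at 27.2°: h·k = 1.000 × 1.040 = 1.040.
Ratio = 2.994/1.040 ≈ 2.88.

2.88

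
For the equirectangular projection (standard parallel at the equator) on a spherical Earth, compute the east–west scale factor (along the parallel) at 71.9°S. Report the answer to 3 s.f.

3.22

In the plate carrée (x = Rλ, y = Rφ), meridians are true-scale (h = 1) and parallels are stretched by k = sec φ.
k = 1/cos 71.9° = 1/0.3107 = 3.219.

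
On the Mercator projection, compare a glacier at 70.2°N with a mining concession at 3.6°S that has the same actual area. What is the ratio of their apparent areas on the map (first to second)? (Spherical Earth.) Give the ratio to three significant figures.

Mercator areal scale is sec²φ.
At 70.2°: sec²(70.2°) = 1/0.3387² = 8.715.
At 3.6°: sec²(3.6°) = 1/0.9980² = 1.004.
Ratio = 8.715/1.004 = cos²(3.6°)/cos²(70.2°) ≈ 8.68.

8.68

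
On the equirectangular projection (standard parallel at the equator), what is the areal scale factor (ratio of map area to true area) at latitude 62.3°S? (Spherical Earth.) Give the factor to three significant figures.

For the equirectangular projection with φ₀ = 0 (plate carrée), h = 1 along meridians and k = sec φ along parallels.
Areal scale = h·k = 1 × sec φ; at 62.3°, h = 1.000, k = 2.151, so h·k = 2.151.

2.15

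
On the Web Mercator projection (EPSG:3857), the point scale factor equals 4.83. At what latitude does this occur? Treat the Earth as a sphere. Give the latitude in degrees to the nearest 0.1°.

Mercator scale is k = sec φ = 1/cos φ.
1/cos φ = 4.83  ⇒  cos φ = 0.2070  ⇒  φ = arccos(0.2070) ≈ 78.1°.

78.1°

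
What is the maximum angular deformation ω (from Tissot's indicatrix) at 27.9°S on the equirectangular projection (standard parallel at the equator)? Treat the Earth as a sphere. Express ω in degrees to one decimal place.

Plate carrée maps x = Rλ, y = Rφ. The meridian scale is h = 1 and the parallel scale is k = 1/cos φ = sec φ.
At 27.9°: h = 1.000, k = 1.132; principal scales a = 1.132, b = 1.000.
sin(ω/2) = (a − b)/(a + b) = 0.1315/2.132 = 0.06170, so ω = 2 arcsin(0.06170) ≈ 7.1°.

7.1°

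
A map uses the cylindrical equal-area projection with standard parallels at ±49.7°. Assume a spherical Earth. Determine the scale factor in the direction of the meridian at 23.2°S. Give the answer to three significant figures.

1.42

For cylindrical equal-area with standard parallel φ₀, h = cos φ / cos φ₀ and k = cos φ₀ / cos φ, so h·k = 1.
h = cos 23.2° / cos 49.7° = 0.9191/0.6468 = 1.421.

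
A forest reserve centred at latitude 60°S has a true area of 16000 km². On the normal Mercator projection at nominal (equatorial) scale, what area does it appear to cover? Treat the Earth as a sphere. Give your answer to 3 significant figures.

64000 km²

The Mercator projection is conformal; its linear scale factor is the same in every direction and equals sec φ = 1/cos φ.
Areal scale = k² = sec²φ = 1/cos²(60°) = 1/0.5000² = 4.000.
Apparent area = 16000 × 4.000 ≈ 64000 km².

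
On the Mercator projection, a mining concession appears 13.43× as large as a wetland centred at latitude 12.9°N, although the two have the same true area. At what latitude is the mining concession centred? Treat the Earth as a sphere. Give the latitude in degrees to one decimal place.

Mercator areal scale is sec²φ, so apparent-area ratio = sec²φ₁ / sec²φ₂ = cos²φ₂ / cos²φ₁.
cos²φ₂ / cos²φ₁ = 13.43  ⇒  cos φ₁ = cos 12.9° / √13.43 = 0.9748/3.665 = 0.2660.
φ₁ = arccos(0.2660) ≈ 74.6°.

74.6°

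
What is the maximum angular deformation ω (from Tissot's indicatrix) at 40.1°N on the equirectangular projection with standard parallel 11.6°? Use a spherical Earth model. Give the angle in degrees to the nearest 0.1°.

14.1°

The equidistant cylindrical projection with φ₀ = 11.6° has h = 1 (meridians true) and k = cos φ₀ / cos φ along parallels.
At 40.1°: h = 1.000, k = 1.281; principal scales a = 1.281, b = 1.000.
sin(ω/2) = (a − b)/(a + b) = 0.2806/2.281 = 0.1230, so ω = 2 arcsin(0.1230) ≈ 14.1°.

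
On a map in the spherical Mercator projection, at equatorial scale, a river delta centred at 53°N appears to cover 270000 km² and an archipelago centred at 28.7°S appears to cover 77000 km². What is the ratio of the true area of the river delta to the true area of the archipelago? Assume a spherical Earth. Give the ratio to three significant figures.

Since Mercator area scale is 1/cos²φ, the true area equals the apparent area multiplied by cos²φ.
True area of river delta: 270000 × cos²(53°) = 270000 × 0.3622 = 97790 km².
True area of archipelago: 77000 × cos²(28.7°) = 77000 × 0.7694 = 59240 km².
Ratio = 97790 / 59240 ≈ 1.65.

1.65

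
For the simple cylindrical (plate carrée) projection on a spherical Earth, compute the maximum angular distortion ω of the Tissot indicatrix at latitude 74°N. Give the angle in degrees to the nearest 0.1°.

69.2°

For the equirectangular projection with φ₀ = 0 (plate carrée), h = 1 along meridians and k = sec φ along parallels.
At 74°: h = 1.000, k = 3.628; principal scales a = 3.628, b = 1.000.
sin(ω/2) = (a − b)/(a + b) = 2.628/4.628 = 0.5678, so ω = 2 arcsin(0.5678) ≈ 69.2°.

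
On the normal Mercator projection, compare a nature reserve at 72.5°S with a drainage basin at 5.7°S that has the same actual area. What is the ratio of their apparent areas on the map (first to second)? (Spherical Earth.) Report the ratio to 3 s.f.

On Mercator, area is exaggerated by sec²φ = 1/cos²φ.
At 72.5°: sec²(72.5°) = 1/0.3007² = 11.06.
At 5.7°: sec²(5.7°) = 1/0.9951² = 1.010.
Ratio = 11.06/1.010 = cos²(5.7°)/cos²(72.5°) ≈ 10.9.

10.9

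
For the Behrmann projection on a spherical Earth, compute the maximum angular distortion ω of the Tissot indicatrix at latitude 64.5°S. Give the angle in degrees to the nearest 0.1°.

Behrmann is a cylindrical equal-area projection with standard parallels at ±30°. A cylindrical equal-area projection with standard parallel φ₀ has meridian scale h = cos φ / cos φ₀ and parallel scale k = cos φ₀ / cos φ (so areas are preserved, h·k = 1).
At 64.5°: h = 0.4971, k = 2.012; principal scales a = 2.012, b = 0.4971.
sin(ω/2) = (a − b)/(a + b) = 1.515/2.509 = 0.6037, so ω = 2 arcsin(0.6037) ≈ 74.3°.

74.3°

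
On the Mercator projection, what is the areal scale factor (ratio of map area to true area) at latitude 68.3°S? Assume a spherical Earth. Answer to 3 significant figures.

For Mercator, h = k = sec φ (a conformal cylindrical projection has a single point scale, 1/cos φ).
Areal scale = k² = sec²φ = 1/cos²(68.3°) = 1/0.3697² = 7.315.

7.31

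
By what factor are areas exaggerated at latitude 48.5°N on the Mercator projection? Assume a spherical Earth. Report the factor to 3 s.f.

For Mercator, h = k = sec φ (a conformal cylindrical projection has a single point scale, 1/cos φ).
Areal scale = k² = sec²φ = 1/cos²(48.5°) = 1/0.6626² = 2.278.

2.28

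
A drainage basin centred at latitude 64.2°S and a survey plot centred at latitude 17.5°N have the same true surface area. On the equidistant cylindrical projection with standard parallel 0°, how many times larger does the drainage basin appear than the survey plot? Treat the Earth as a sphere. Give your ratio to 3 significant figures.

2.19

For the equirectangular projection with φ₀ = 0 (plate carrée), h = 1 along meridians and k = sec φ along parallels.
Areal scale at 64.2°: h·k = 1.000 × 2.298 = 2.298.
Areal scale at 17.5°: h·k = 1.000 × 1.049 = 1.049.
Ratio = 2.298/1.049 ≈ 2.19.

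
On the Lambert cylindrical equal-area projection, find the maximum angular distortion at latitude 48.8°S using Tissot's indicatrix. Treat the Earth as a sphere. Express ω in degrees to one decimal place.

46.5°

The Lambert cylindrical equal-area projection is the cylindrical equal-area projection with its standard parallel at the equator (φ₀ = 0). For cylindrical equal-area with standard parallel φ₀, h = cos φ / cos φ₀ and k = cos φ₀ / cos φ, so h·k = 1.
At 48.8°: h = 0.6587, k = 1.518; principal scales a = 1.518, b = 0.6587.
sin(ω/2) = (a − b)/(a + b) = 0.8595/2.177 = 0.3948, so ω = 2 arcsin(0.3948) ≈ 46.5°.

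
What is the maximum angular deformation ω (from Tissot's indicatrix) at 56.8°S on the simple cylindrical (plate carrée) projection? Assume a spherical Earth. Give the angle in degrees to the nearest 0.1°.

Plate carrée maps x = Rλ, y = Rφ. The meridian scale is h = 1 and the parallel scale is k = 1/cos φ = sec φ.
At 56.8°: h = 1.000, k = 1.826; principal scales a = 1.826, b = 1.000.
sin(ω/2) = (a − b)/(a + b) = 0.8263/2.826 = 0.2924, so ω = 2 arcsin(0.2924) ≈ 34.0°.

34.0°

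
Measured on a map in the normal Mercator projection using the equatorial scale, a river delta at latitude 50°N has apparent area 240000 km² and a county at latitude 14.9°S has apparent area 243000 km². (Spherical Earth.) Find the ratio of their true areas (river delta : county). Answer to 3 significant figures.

0.437

On Mercator the areal scale is sec²φ, so true area = apparent × cos²φ.
True area of river delta: 240000 × cos²(50°) = 240000 × 0.4132 = 99160 km².
True area of county: 243000 × cos²(14.9°) = 243000 × 0.9339 = 226900 km².
Ratio = 99160 / 226900 ≈ 0.437.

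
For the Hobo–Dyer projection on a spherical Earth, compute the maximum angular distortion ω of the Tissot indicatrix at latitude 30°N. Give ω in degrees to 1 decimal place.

The Hobo–Dyer projection is cylindrical equal-area with φ₀ = 37.5°. A cylindrical equal-area projection with standard parallel φ₀ has meridian scale h = cos φ / cos φ₀ and parallel scale k = cos φ₀ / cos φ (so areas are preserved, h·k = 1).
At 30°: h = 1.092, k = 0.9161; principal scales a = 1.092, b = 0.9161.
sin(ω/2) = (a − b)/(a + b) = 0.1755/2.008 = 0.08742, so ω = 2 arcsin(0.08742) ≈ 10.0°.

10.0°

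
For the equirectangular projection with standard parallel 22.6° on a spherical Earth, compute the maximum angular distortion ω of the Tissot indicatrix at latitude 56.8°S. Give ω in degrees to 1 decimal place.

With standard parallel φ₀ = 22.6°, the equirectangular projection gives x = Rλ cos φ₀, y = Rφ, so h = 1 and k = cos 22.6° / cos φ.
At 56.8°: h = 1.000, k = 1.686; principal scales a = 1.686, b = 1.000.
sin(ω/2) = (a − b)/(a + b) = 0.6860/2.686 = 0.2554, so ω = 2 arcsin(0.2554) ≈ 29.6°.

29.6°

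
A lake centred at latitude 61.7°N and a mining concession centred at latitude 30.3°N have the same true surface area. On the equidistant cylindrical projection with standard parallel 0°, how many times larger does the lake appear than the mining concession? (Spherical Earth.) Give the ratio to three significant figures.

For the equirectangular projection with φ₀ = 0 (plate carrée), h = 1 along meridians and k = sec φ along parallels.
Areal scale at 61.7°: h·k = 1.000 × 2.109 = 2.109.
Areal scale at 30.3°: h·k = 1.000 × 1.158 = 1.158.
Ratio = 2.109/1.158 ≈ 1.82.

1.82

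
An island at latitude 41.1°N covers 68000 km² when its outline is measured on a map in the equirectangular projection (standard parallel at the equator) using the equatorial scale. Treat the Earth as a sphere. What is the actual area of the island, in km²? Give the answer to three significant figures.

51200 km²

For the equirectangular projection with φ₀ = 0 (plate carrée), h = 1 along meridians and k = sec φ along parallels.
Areal scale = h·k = 1 × sec φ; at 41.1°, h = 1.000, k = 1.327, so h·k = 1.327.
True area = apparent / (areal scale) = 68000 / 1.327 ≈ 51200 km².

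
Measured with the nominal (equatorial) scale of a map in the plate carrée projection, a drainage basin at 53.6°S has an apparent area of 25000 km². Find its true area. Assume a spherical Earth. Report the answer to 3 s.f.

14800 km²

Plate carrée maps x = Rλ, y = Rφ. The meridian scale is h = 1 and the parallel scale is k = 1/cos φ = sec φ.
Areal scale = h·k = 1 × sec φ; at 53.6°, h = 1.000, k = 1.685, so h·k = 1.685.
True area = apparent / (areal scale) = 25000 / 1.685 ≈ 14800 km².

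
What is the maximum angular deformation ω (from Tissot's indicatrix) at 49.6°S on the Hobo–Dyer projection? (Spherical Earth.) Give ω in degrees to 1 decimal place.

23.0°

The Hobo–Dyer projection is cylindrical equal-area with φ₀ = 37.5°. For cylindrical equal-area with standard parallel φ₀, h = cos φ / cos φ₀ and k = cos φ₀ / cos φ, so h·k = 1.
At 49.6°: h = 0.8169, k = 1.224; principal scales a = 1.224, b = 0.8169.
sin(ω/2) = (a − b)/(a + b) = 0.4071/2.041 = 0.1995, so ω = 2 arcsin(0.1995) ≈ 23.0°.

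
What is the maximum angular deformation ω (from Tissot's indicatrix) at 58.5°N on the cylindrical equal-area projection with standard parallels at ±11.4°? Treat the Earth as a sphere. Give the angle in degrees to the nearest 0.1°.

Cylindrical equal-area (φ₀ = 11.4°): h = cos φ / cos 11.4° along meridians, k = cos 11.4° / cos φ along parallels; h·k = 1.
At 58.5°: h = 0.5330, k = 1.876; principal scales a = 1.876, b = 0.5330.
sin(ω/2) = (a − b)/(a + b) = 1.343/2.409 = 0.5575, so ω = 2 arcsin(0.5575) ≈ 67.8°.

67.8°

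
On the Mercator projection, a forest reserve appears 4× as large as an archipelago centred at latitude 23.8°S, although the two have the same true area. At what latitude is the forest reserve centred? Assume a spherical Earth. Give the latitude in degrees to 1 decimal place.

On Mercator, (apparent₁)/(apparent₂) = sec²φ₁ / sec²φ₂ when true areas are equal.
cos²φ₂ / cos²φ₁ = 4  ⇒  cos φ₁ = cos 23.8° / √4 = 0.9150/2.000 = 0.4575.
φ₁ = arccos(0.4575) ≈ 62.8°.

62.8°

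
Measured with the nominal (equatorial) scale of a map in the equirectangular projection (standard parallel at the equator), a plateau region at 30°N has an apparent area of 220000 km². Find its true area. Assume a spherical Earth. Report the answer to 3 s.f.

In the plate carrée (x = Rλ, y = Rφ), meridians are true-scale (h = 1) and parallels are stretched by k = sec φ.
Areal scale = h·k = 1 × sec φ; at 30°, h = 1.000, k = 1.155, so h·k = 1.155.
True area = apparent / (areal scale) = 220000 / 1.155 ≈ 191000 km².

191000 km²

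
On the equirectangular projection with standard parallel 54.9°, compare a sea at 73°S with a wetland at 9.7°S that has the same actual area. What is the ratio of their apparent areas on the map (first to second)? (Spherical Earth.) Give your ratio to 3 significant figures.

3.37

The equidistant cylindrical projection with φ₀ = 54.9° has h = 1 (meridians true) and k = cos φ₀ / cos φ along parallels.
Areal scale at 73°: h·k = 1.000 × 1.967 = 1.967.
Areal scale at 9.7°: h·k = 1.000 × 0.5833 = 0.5833.
Ratio = 1.967/0.5833 ≈ 3.37.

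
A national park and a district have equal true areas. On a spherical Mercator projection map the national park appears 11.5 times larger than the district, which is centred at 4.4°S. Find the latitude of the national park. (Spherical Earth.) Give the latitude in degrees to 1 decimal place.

72.9°

On Mercator, (apparent₁)/(apparent₂) = sec²φ₁ / sec²φ₂ when true areas are equal.
cos²φ₂ / cos²φ₁ = 11.5  ⇒  cos φ₁ = cos 4.4° / √11.5 = 0.9971/3.391 = 0.2940.
φ₁ = arccos(0.2940) ≈ 72.9°.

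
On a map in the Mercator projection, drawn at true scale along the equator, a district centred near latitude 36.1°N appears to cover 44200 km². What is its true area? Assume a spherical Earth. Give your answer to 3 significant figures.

For Mercator, h = k = sec φ (a conformal cylindrical projection has a single point scale, 1/cos φ).
Areal scale = k² = sec²φ = 1/cos²(36.1°) = 1/0.8080² = 1.532.
True area = apparent / (areal scale) = 44200 / 1.532 ≈ 28900 km².

28900 km²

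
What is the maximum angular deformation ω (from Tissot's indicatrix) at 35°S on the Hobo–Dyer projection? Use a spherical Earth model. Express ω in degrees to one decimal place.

3.7°

The Hobo–Dyer projection is cylindrical equal-area with φ₀ = 37.5°. A cylindrical equal-area projection with standard parallel φ₀ has meridian scale h = cos φ / cos φ₀ and parallel scale k = cos φ₀ / cos φ (so areas are preserved, h·k = 1).
At 35°: h = 1.033, k = 0.9685; principal scales a = 1.033, b = 0.9685.
sin(ω/2) = (a − b)/(a + b) = 0.06401/2.001 = 0.03199, so ω = 2 arcsin(0.03199) ≈ 3.7°.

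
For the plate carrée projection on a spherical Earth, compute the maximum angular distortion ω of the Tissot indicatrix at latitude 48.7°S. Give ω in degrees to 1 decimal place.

In the plate carrée (x = Rλ, y = Rφ), meridians are true-scale (h = 1) and parallels are stretched by k = sec φ.
At 48.7°: h = 1.000, k = 1.515; principal scales a = 1.515, b = 1.000.
sin(ω/2) = (a − b)/(a + b) = 0.5151/2.515 = 0.2048, so ω = 2 arcsin(0.2048) ≈ 23.6°.

23.6°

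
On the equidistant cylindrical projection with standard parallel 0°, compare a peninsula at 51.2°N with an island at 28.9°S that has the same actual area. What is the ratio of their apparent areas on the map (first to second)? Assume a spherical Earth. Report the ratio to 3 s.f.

In the plate carrée (x = Rλ, y = Rφ), meridians are true-scale (h = 1) and parallels are stretched by k = sec φ.
Areal scale at 51.2°: h·k = 1.000 × 1.596 = 1.596.
Areal scale at 28.9°: h·k = 1.000 × 1.142 = 1.142.
Ratio = 1.596/1.142 ≈ 1.40.

1.40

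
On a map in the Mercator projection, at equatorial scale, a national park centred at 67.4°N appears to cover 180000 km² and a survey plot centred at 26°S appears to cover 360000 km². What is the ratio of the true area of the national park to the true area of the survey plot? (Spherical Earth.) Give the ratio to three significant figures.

On Mercator the areal scale is sec²φ, so true area = apparent × cos²φ.
True area of national park: 180000 × cos²(67.4°) = 180000 × 0.1477 = 26580 km².
True area of survey plot: 360000 × cos²(26°) = 360000 × 0.8078 = 290800 km².
Ratio = 26580 / 290800 ≈ 0.0914.

0.0914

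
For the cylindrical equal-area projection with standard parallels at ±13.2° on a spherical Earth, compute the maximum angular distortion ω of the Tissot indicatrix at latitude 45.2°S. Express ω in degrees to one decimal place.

Cylindrical equal-area (φ₀ = 13.2°): h = cos φ / cos 13.2° along meridians, k = cos 13.2° / cos φ along parallels; h·k = 1.
At 45.2°: h = 0.7238, k = 1.382; principal scales a = 1.382, b = 0.7238.
sin(ω/2) = (a − b)/(a + b) = 0.6579/2.105 = 0.3125, so ω = 2 arcsin(0.3125) ≈ 36.4°.

36.4°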